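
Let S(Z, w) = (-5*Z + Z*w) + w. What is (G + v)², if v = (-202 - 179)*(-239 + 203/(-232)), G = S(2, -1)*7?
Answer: 533500228921/64 ≈ 8.3359e+9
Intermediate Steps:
S(Z, w) = w - 5*Z + Z*w
G = -91 (G = (-1 - 5*2 + 2*(-1))*7 = (-1 - 10 - 2)*7 = -13*7 = -91)
v = 731139/8 (v = -381*(-239 + 203*(-1/232)) = -381*(-239 - 7/8) = -381*(-1919/8) = 731139/8 ≈ 91392.)
(G + v)² = (-91 + 731139/8)² = (730411/8)² = 533500228921/64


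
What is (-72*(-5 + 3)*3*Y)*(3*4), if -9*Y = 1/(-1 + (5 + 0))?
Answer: -144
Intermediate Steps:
Y = -1/36 (Y = -1/(9*(-1 + (5 + 0))) = -1/(9*(-1 + 5)) = -1/9/4 = -1/9*1/4 = -1/36 ≈ -0.027778)
(-72*(-5 + 3)*3*Y)*(3*4) = (-72*(-5 + 3)*3*(-1)/36)*(3*4) = -72*(-2*3)*(-1)/36*12 = -(-432)*(-1)/36*12 = -72*1/6*12 = -12*12 = -144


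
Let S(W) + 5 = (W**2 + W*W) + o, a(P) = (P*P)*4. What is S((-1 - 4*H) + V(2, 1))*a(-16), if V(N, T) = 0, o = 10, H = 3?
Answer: 351232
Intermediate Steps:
a(P) = 4*P**2 (a(P) = P**2*4 = 4*P**2)
S(W) = 5 + 2*W**2 (S(W) = -5 + ((W**2 + W*W) + 10) = -5 + ((W**2 + W**2) + 10) = -5 + (2*W**2 + 10) = -5 + (10 + 2*W**2) = 5 + 2*W**2)
S((-1 - 4*H) + V(2, 1))*a(-16) = (5 + 2*((-1 - 4*3) + 0)**2)*(4*(-16)**2) = (5 + 2*((-1 - 12) + 0)**2)*(4*256) = (5 + 2*(-13 + 0)**2)*1024 = (5 + 2*(-13)**2)*1024 = (5 + 2*169)*1024 = (5 + 338)*1024 = 343*1024 = 351232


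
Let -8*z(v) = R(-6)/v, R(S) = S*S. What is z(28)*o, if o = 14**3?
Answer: -441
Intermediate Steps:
R(S) = S**2
z(v) = -9/(2*v) (z(v) = -(-6)**2/(8*v) = -9/(2*v))
o = 2744
z(28)*o = -9/2/28*2744 = -9/2*1/28*2744 = -9/56*2744 = -441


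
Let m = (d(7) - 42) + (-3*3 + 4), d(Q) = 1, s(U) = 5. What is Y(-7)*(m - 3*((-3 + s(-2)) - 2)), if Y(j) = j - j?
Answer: 0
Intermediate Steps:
Y(j) = 0
m = -46 (m = (1 - 42) + (-3*3 + 4) = -41 + (-9 + 4) = -41 - 5 = -46)
Y(-7)*(m - 3*((-3 + s(-2)) - 2)) = 0*(-46 - 3*((-3 + 5) - 2)) = 0*(-46 - 3*(2 - 2)) = 0*(-46 - 3*0) = 0*(-46 + 0) = 0*(-46) = 0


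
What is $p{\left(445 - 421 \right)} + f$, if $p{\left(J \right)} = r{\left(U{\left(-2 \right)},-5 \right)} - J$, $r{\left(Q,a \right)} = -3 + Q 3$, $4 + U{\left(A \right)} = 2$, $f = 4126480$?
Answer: $4126447$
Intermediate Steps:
$U{\left(A \right)} = -2$ ($U{\left(A \right)} = -4 + 2 = -2$)
$r{\left(Q,a \right)} = -3 + 3 Q$
$p{\left(J \right)} = -9 - J$ ($p{\left(J \right)} = \left(-3 + 3 \left(-2\right)\right) - J = \left(-3 - 6\right) - J = -9 - J$)
$p{\left(445 - 421 \right)} + f = \left(-9 - \left(445 - 421\right)\right) + 4126480 = \left(-9 - 24\right) + 4126480 = -33 + 4126480 = 4126447$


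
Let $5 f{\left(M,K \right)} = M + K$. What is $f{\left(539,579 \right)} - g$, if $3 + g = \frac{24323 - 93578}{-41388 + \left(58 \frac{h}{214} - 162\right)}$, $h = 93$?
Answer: $\frac{1665680308}{7405255} \approx 224.93$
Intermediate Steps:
$f{\left(M,K \right)} = \frac{K}{5} + \frac{M}{5}$ ($f{\left(M,K \right)} = \frac{M + K}{5} = \frac{K + M}{5} = \frac{K}{5} + \frac{M}{5}$)
$g = - \frac{1973058}{1481051}$ ($g = -3 + \frac{24323 - 93578}{-41388 - \left(162 - 58 \cdot \frac{93}{214}\right)} = -3 - \frac{69255}{-41388 - \left(162 - 58 \cdot 93 \cdot \frac{1}{214}\right)} = -3 - \frac{69255}{-41388 + \left(58 \cdot \frac{93}{214} - 162\right)} = -3 - \frac{69255}{-41388 + \left(\frac{2697}{107} - 162\right)} = -3 - \frac{69255}{-41388 - \frac{14637}{107}} = -3 - \frac{69255}{- \frac{4443153}{107}} = -3 - - \frac{2470095}{1481051} = -3 + \frac{2470095}{1481051} = - \frac{1973058}{1481051} \approx -1.3322$)
$f{\left(539,579 \right)} - g = \left(\frac{1}{5} \cdot 579 + \frac{1}{5} \cdot 539\right) - - \frac{1973058}{1481051} = \left(\frac{579}{5} + \frac{539}{5}\right) + \frac{1973058}{1481051} = \frac{1118}{5} + \frac{1973058}{1481051} = \frac{1665680308}{7405255}$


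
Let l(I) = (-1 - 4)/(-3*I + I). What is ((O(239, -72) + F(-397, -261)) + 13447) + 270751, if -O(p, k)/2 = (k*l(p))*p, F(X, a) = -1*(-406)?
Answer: 284964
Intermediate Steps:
l(I) = 5/(2*I) (l(I) = -5*(-1/(2*I)) = -(-5)/(2*I) = 5/(2*I))
F(X, a) = 406
O(p, k) = -5*k (O(p, k) = -2*k*(5/(2*p))*p = -2*5*k/(2*p)*p = -5*k)
((O(239, -72) + F(-397, -261)) + 13447) + 270751 = ((-5*(-72) + 406) + 13447) + 270751 = ((360 + 406) + 13447) + 270751 = (766 + 13447) + 270751 = 14213 + 270751 = 284964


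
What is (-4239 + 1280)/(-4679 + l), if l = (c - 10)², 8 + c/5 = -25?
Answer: -2959/25946 ≈ -0.11404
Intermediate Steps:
c = -165 (c = -40 + 5*(-25) = -40 - 125 = -165)
l = 30625 (l = (-165 - 10)² = (-175)² = 30625)
(-4239 + 1280)/(-4679 + l) = (-4239 + 1280)/(-4679 + 30625) = -2959/25946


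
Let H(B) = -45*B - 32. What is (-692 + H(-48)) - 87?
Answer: 1349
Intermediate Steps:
H(B) = -32 - 45*B
(-692 + H(-48)) - 87 = (-692 + (-32 - 45*(-48))) - 87 = (-692 + (-32 + 2160)) - 87 = (-692 + 2128) - 87 = 1436 - 87 = 1349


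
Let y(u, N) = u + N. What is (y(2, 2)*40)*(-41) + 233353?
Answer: 226793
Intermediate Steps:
y(u, N) = N + u
(y(2, 2)*40)*(-41) + 233353 = ((2 + 2)*40)*(-41) + 233353 = (4*40)*(-41) + 233353 = 160*(-41) + 233353 = -6560 + 233353 = 226793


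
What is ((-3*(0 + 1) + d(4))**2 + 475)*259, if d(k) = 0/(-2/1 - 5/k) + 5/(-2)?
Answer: 523439/4 ≈ 1.3086e+5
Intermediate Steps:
d(k) = -5/2 (d(k) = 0/(-2*1 - 5/k) + 5*(-1/2) = 0/(-2 - 5/k) - 5/2 = 0 - 5/2 = -5/2)
((-3*(0 + 1) + d(4))**2 + 475)*259 = ((-3*(0 + 1) - 5/2)**2 + 475)*259 = ((-3*1 - 5/2)**2 + 475)*259 = ((-3 - 5/2)**2 + 475)*259 = ((-11/2)**2 + 475)*259 = (121/4 + 475)*259 = (2021/4)*259 = 523439/4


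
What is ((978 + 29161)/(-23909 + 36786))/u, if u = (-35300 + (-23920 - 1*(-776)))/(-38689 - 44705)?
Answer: 1256705883/376291694 ≈ 3.3397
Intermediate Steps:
u = 29222/41697 (u = (-35300 + (-23920 + 776))/(-83394) = (-35300 - 23144)*(-1/83394) = -58444*(-1/83394) = 29222/41697 ≈ 0.70082)
((978 + 29161)/(-23909 + 36786))/u = ((978 + 29161)/(-23909 + 36786))/(29222/41697) = (30139/12877)*(41697/29222) = 1256705883/376291694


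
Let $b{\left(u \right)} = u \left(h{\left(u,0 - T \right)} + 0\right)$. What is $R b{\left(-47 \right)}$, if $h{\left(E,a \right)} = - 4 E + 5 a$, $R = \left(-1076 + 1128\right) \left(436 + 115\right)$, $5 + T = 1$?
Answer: $-280101952$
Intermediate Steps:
$T = -4$ ($T = -5 + 1 = -4$)
$R = 28652$ ($R = 52 \cdot 551 = 28652$)
$b{\left(u \right)} = u \left(20 - 4 u\right)$ ($b{\left(u \right)} = u \left(\left(- 4 u + 5 \left(0 - -4\right)\right) + 0\right) = u \left(\left(- 4 u + 5 \left(0 + 4\right)\right) + 0\right) = u \left(\left(- 4 u + 5 \cdot 4\right) + 0\right) = u \left(\left(- 4 u + 20\right) + 0\right) = u \left(\left(20 - 4 u\right) + 0\right) = u \left(20 - 4 u\right)$)
$R b{\left(-47 \right)} = 28652 \cdot 4 \left(-47\right) \left(5 - -47\right) = 28652 \cdot 4 \left(-47\right) \left(5 + 47\right) = 28652 \cdot 4 \left(-47\right) 52 = 28652 \left(-9776\right) = -280101952$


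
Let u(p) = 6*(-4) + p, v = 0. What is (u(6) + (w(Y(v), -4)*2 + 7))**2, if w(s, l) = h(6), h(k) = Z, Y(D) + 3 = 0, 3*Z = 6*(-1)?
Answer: 225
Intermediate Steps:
u(p) = -24 + p
Z = -2 (Z = (6*(-1))/3 = (1/3)*(-6) = -2)
Y(D) = -3 (Y(D) = -3 + 0 = -3)
h(k) = -2
w(s, l) = -2
(u(6) + (w(Y(v), -4)*2 + 7))**2 = ((-24 + 6) + (-2*2 + 7))**2 = (-18 + (-4 + 7))**2 = (-18 + 3)**2 = (-15)**2 = 225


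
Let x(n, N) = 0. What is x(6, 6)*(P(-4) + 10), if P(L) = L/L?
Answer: 0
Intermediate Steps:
P(L) = 1
x(6, 6)*(P(-4) + 10) = 0*(1 + 10) = 0*11 = 0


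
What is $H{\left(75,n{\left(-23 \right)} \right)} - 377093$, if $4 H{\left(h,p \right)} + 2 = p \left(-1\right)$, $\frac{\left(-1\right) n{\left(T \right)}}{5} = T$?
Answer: $- \frac{1508489}{4} \approx -3.7712 \cdot 10^{5}$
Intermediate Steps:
$n{\left(T \right)} = - 5 T$
$H{\left(h,p \right)} = - \frac{1}{2} - \frac{p}{4}$ ($H{\left(h,p \right)} = - \frac{1}{2} + \frac{p \left(-1\right)}{4} = - \frac{1}{2} + \frac{\left(-1\right) p}{4} = - \frac{1}{2} - \frac{p}{4}$)
$H{\left(75,n{\left(-23 \right)} \right)} - 377093 = \left(- \frac{1}{2} - \frac{\left(-5\right) \left(-23\right)}{4}\right) - 377093 = \left(- \frac{1}{2} - \frac{115}{4}\right) - 377093 = - \frac{117}{4} - 377093 = - \frac{1508489}{4}$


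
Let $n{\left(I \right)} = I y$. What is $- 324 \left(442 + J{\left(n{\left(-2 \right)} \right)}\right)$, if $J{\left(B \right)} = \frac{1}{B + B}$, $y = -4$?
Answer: $- \frac{572913}{4} \approx -1.4323 \cdot 10^{5}$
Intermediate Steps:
$n{\left(I \right)} = - 4 I$ ($n{\left(I \right)} = I \left(-4\right) = - 4 I$)
$J{\left(B \right)} = \frac{1}{2 B}$
$- 324 \left(442 + J{\left(n{\left(-2 \right)} \right)}\right) = - 324 \left(442 + \frac{1}{2 \left(\left(-4\right) \left(-2\right)\right)}\right) = - 324 \left(442 + \frac{1}{2 \cdot 8}\right) = - 324 \left(442 + \frac{1}{2} \cdot \frac{1}{8}\right) = - 324 \left(442 + \frac{1}{16}\right) = \left(-324\right) \frac{7073}{16} = - \frac{572913}{4}$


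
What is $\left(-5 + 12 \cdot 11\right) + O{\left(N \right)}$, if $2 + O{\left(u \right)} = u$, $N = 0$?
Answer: $125$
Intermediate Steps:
$O{\left(u \right)} = -2 + u$
$\left(-5 + 12 \cdot 11\right) + O{\left(N \right)} = \left(-5 + 12 \cdot 11\right) + \left(-2 + 0\right) = \left(-5 + 132\right) - 2 = 127 - 2 = 125$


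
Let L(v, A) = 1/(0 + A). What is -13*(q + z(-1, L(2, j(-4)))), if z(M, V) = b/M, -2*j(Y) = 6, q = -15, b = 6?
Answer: 273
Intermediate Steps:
j(Y) = -3 (j(Y) = -1/2*6 = -3)
L(v, A) = 1/A
z(M, V) = 6/M
-13*(q + z(-1, L(2, j(-4)))) = -13*(-15 + 6/(-1)) = -13*(-15 + 6*(-1)) = -13*(-15 - 6) = -13*(-21) = 273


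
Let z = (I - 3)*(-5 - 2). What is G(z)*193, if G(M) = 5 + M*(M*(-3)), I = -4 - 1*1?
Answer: -1814779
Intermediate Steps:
I = -5 (I = -4 - 1 = -5)
z = 56 (z = (-5 - 3)*(-5 - 2) = -8*(-7) = 56)
G(M) = 5 - 3*M**2 (G(M) = 5 + M*(-3*M) = 5 - 3*M**2)
G(z)*193 = (5 - 3*56**2)*193 = (5 - 3*3136)*193 = (5 - 9408)*193 = -9403*193 = -1814779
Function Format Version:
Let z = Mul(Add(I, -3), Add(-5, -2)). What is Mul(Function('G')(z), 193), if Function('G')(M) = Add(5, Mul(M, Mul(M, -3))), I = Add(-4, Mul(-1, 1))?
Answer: -1814779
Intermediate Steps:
I = -5 (I = Add(-4, -1) = -5)
z = 56 (z = Mul(Add(-5, -3), Add(-5, -2)) = Mul(-8, -7) = 56)
Function('G')(M) = Add(5, Mul(-3, Pow(M, 2))) (Function('G')(M) = Add(5, Mul(M, Mul(-3, M))) = Add(5, Mul(-3, Pow(M, 2))))
Mul(Function('G')(z), 193) = Mul(Add(5, Mul(-3, Pow(56, 2))), 193) = Mul(Add(5, Mul(-3, 3136)), 193) = Mul(Add(5, -9408), 193) = Mul(-9403, 193) = -1814779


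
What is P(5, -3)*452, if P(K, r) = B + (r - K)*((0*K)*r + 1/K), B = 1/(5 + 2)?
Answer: -23052/35 ≈ -658.63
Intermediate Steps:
B = 1/7 ≈ 0.14286
P(K, r) = 1/7 + (r - K)/K (P(K, r) = 1/7 + (r - K)*((0*K)*r + 1/K) = 1/7 + (r - K)*(0*r + 1/K) = 1/7 + (r - K)*(0 + 1/K) = 1/7 + (r - K)/K)
P(5, -3)*452 = (-6/7 - 3/5)*452 = -51/35*452 = -23052/35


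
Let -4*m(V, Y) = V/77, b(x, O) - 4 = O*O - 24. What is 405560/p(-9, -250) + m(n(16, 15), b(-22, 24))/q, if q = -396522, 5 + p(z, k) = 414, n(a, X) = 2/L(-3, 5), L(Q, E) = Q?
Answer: 74295819591431/74926004076 ≈ 991.59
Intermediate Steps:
n(a, X) = -⅔ (n(a, X) = 2/(-3) = 2*(-⅓) = -⅔)
b(x, O) = -20 + O² (b(x, O) = 4 + (O*O - 24) = 4 + (O² - 24) = 4 + (-24 + O²) = -20 + O²)
p(z, k) = 409 (p(z, k) = -5 + 414 = 409)
m(V, Y) = -V/308 (m(V, Y) = -V/(4*77) = -V/308)
405560/p(-9, -250) + m(n(16, 15), b(-22, 24))/q = 405560/409 - 1/308*(-⅔)/(-396522) = 405560*(1/409) + (1/462)*(-1/396522) = 405560/409 - 1/183193164 = 74295819591431/74926004076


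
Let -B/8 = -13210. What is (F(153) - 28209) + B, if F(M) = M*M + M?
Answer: 101033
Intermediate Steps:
B = 105680 (B = -8*(-13210) = 105680)
F(M) = M + M**2 (F(M) = M**2 + M = M + M**2)
(F(153) - 28209) + B = (153*(1 + 153) - 28209) + 105680 = (153*154 - 28209) + 105680 = (23562 - 28209) + 105680 = -4647 + 105680 = 101033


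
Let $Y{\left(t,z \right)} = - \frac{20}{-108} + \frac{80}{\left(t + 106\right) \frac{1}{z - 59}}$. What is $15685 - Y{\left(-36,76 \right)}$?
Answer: $\frac{2960758}{189} \approx 15665.0$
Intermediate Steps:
$Y{\left(t,z \right)} = \frac{5}{27} + \frac{80 \left(-59 + z\right)}{106 + t}$ ($Y{\left(t,z \right)} = \left(-20\right) \left(- \frac{1}{108}\right) + \frac{80}{\left(106 + t\right) \frac{1}{-59 + z}} = \frac{5}{27} + \frac{80}{\frac{1}{-59 + z} \left(106 + t\right)} = \frac{5}{27} + 80 \frac{-59 + z}{106 + t} = \frac{5}{27} + \frac{80 \left(-59 + z\right)}{106 + t}$)
$15685 - Y{\left(-36,76 \right)} = 15685 - \frac{5 \left(-25382 - 36 + 432 \cdot 76\right)}{27 \left(106 - 36\right)} = 15685 - \frac{5 \left(-25382 - 36 + 32832\right)}{27 \cdot 70} = 15685 - \frac{5}{27} \cdot \frac{1}{70} \cdot 7414 = 15685 - \frac{3707}{189} = \frac{2960758}{189}$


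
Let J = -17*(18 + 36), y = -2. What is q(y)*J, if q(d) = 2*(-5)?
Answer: 9180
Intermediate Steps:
q(d) = -10
J = -918 (J = -17*54 = -918)
q(y)*J = -10*(-918) = 9180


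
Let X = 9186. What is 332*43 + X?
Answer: 23462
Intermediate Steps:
332*43 + X = 332*43 + 9186 = 14276 + 9186 = 23462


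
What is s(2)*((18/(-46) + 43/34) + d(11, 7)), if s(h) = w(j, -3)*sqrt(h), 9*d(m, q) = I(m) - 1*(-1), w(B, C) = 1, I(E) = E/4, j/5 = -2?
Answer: 6053*sqrt(2)/4692 ≈ 1.8244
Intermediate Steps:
j = -10 (j = 5*(-2) = -10)
I(E) = E/4 (I(E) = E*(1/4) = E/4)
d(m, q) = 1/9 + m/36 (d(m, q) = (m/4 - 1*(-1))/9 = (m/4 + 1)/9 = (1 + m/4)/9 = 1/9 + m/36)
s(h) = sqrt(h) (s(h) = 1*sqrt(h) = sqrt(h))
s(2)*((18/(-46) + 43/34) + d(11, 7)) = sqrt(2)*((18/(-46) + 43/34) + (1/9 + (1/36)*11)) = sqrt(2)*((18*(-1/46) + 43*(1/34)) + (1/9 + 11/36)) = sqrt(2)*((-9/23 + 43/34) + 5/12) = sqrt(2)*(683/782 + 5/12) = sqrt(2)*(6053/4692) = 6053*sqrt(2)/4692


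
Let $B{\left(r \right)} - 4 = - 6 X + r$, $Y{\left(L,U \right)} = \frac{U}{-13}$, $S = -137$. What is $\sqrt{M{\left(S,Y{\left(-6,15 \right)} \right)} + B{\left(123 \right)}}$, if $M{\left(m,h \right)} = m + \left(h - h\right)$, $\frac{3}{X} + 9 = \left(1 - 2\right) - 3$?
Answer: $\frac{4 i \sqrt{91}}{13} \approx 2.9352 i$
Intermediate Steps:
$X = - \frac{3}{13}$ ($X = \frac{3}{-9 + \left(\left(1 - 2\right) - 3\right)} = \frac{3}{-9 - 4} = \frac{3}{-13} = 3 \left(- \frac{1}{13}\right) = - \frac{3}{13} \approx -0.23077$)
$Y{\left(L,U \right)} = - \frac{U}{13}$ ($Y{\left(L,U \right)} = U \left(- \frac{1}{13}\right) = - \frac{U}{13}$)
$M{\left(m,h \right)} = m$ ($M{\left(m,h \right)} = m + 0 = m$)
$B{\left(r \right)} = \frac{70}{13} + r$ ($B{\left(r \right)} = 4 + \left(\left(-6\right) \left(- \frac{3}{13}\right) + r\right) = 4 + \left(\frac{18}{13} + r\right) = \frac{70}{13} + r$)
$\sqrt{M{\left(S,Y{\left(-6,15 \right)} \right)} + B{\left(123 \right)}} = \sqrt{-137 + \left(\frac{70}{13} + 123\right)} = \sqrt{-137 + \frac{1669}{13}} = \sqrt{- \frac{112}{13}} = \frac{4 i \sqrt{91}}{13}$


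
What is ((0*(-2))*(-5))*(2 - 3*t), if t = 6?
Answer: 0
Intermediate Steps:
((0*(-2))*(-5))*(2 - 3*t) = ((0*(-2))*(-5))*(2 - 3*6) = (0*(-5))*(2 - 18) = 0*(-16) = 0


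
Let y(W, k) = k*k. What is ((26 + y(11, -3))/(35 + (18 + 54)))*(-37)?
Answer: -1295/107 ≈ -12.103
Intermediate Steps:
y(W, k) = k²
((26 + y(11, -3))/(35 + (18 + 54)))*(-37) = ((26 + (-3)²)/(35 + (18 + 54)))*(-37) = ((26 + 9)/(35 + 72))*(-37) = (35/107)*(-37) = -1295/107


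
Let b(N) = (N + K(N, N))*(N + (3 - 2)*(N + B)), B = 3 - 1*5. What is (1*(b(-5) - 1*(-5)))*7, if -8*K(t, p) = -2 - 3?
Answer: 805/2 ≈ 402.50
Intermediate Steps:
K(t, p) = 5/8 (K(t, p) = -(-2 - 3)/8 = -1/8*(-5) = 5/8)
B = -2 (B = 3 - 5 = -2)
b(N) = (-2 + 2*N)*(5/8 + N) (b(N) = (N + 5/8)*(N + (3 - 2)*(N - 2)) = (5/8 + N)*(N + 1*(-2 + N)) = (5/8 + N)*(N + (-2 + N)) = (5/8 + N)*(-2 + 2*N) = (-2 + 2*N)*(5/8 + N))
(1*(b(-5) - 1*(-5)))*7 = (1*((-5/4 + 2*(-5)**2 - 3/4*(-5)) - 1*(-5)))*7 = (1*((-5/4 + 2*25 + 15/4) + 5))*7 = (1*((-5/4 + 50 + 15/4) + 5))*7 = (1*(105/2 + 5))*7 = (1*(115/2))*7 = (115/2)*7 = 805/2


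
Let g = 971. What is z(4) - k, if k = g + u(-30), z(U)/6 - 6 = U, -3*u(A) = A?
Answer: -921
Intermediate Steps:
u(A) = -A/3
z(U) = 36 + 6*U
k = 981 (k = 971 - ⅓*(-30) = 971 + 10 = 981)
z(4) - k = (36 + 6*4) - 1*981 = (36 + 24) - 981 = 60 - 981 = -921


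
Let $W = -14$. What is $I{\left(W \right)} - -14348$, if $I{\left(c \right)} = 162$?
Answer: $14510$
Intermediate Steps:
$I{\left(W \right)} - -14348 = 162 - -14348 = 162 + 14348 = 14510$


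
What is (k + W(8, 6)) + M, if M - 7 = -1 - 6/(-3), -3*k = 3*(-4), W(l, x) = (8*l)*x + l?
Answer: 404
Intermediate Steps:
W(l, x) = l + 8*l*x (W(l, x) = 8*l*x + l = l + 8*l*x)
k = 4 (k = -(-4) = -⅓*(-12) = 4)
M = 8 (M = 7 + (-1 - 6/(-3)) = 7 + (-1 - 6*(-⅓)) = 7 + (-1 + 2) = 7 + 1 = 8)
(k + W(8, 6)) + M = (4 + 8*(1 + 8*6)) + 8 = (4 + 8*(1 + 48)) + 8 = (4 + 8*49) + 8 = (4 + 392) + 8 = 396 + 8 = 404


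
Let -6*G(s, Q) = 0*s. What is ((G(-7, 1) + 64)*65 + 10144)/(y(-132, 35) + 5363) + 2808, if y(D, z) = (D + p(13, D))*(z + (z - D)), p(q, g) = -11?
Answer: 22012760/7841 ≈ 2807.4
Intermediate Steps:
G(s, Q) = 0 (G(s, Q) = -0*s = -⅙*0 = 0)
y(D, z) = (-11 + D)*(-D + 2*z) (y(D, z) = (D - 11)*(z + (z - D)) = (-11 + D)*(-D + 2*z))
((G(-7, 1) + 64)*65 + 10144)/(y(-132, 35) + 5363) + 2808 = ((0 + 64)*65 + 10144)/((-1*(-132)² - 22*35 + 11*(-132) + 2*(-132)*35) + 5363) + 2808 = (64*65 + 10144)/((-1*17424 - 770 - 1452 - 9240) + 5363) + 2808 = (4160 + 10144)/((-17424 - 770 - 1452 - 9240) + 5363) + 2808 = 14304/(-28886 + 5363) + 2808 = 14304/(-23523) + 2808 = 14304*(-1/23523) + 2808 = -4768/7841 + 2808 = 22012760/7841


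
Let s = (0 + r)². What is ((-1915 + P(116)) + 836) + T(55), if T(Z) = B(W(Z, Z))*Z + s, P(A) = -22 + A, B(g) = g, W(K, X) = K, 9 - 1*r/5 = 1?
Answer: 3640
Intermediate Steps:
r = 40 (r = 45 - 5*1 = 45 - 5 = 40)
s = 1600 (s = (0 + 40)² = 40² = 1600)
T(Z) = 1600 + Z² (T(Z) = Z*Z + 1600 = Z² + 1600 = 1600 + Z²)
((-1915 + P(116)) + 836) + T(55) = ((-1915 + (-22 + 116)) + 836) + (1600 + 55²) = ((-1915 + 94) + 836) + (1600 + 3025) = (-1821 + 836) + 4625 = -985 + 4625 = 3640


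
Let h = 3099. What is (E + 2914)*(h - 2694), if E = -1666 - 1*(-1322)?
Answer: 1040850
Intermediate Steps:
E = -344 (E = -1666 + 1322 = -344)
(E + 2914)*(h - 2694) = (-344 + 2914)*(3099 - 2694) = 2570*405 = 1040850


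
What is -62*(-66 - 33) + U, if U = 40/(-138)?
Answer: 423502/69 ≈ 6137.7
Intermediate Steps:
U = -20/69 (U = 40*(-1/138) = -20/69 ≈ -0.28986)
-62*(-66 - 33) + U = -62*(-66 - 33) - 20/69 = -62*(-99) - 20/69 = 6138 - 20/69 = 423502/69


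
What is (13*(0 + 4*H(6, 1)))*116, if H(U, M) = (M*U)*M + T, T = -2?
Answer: 24128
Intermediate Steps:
H(U, M) = -2 + U*M**2 (H(U, M) = (M*U)*M - 2 = U*M**2 - 2 = -2 + U*M**2)
(13*(0 + 4*H(6, 1)))*116 = (13*(0 + 4*(-2 + 6*1**2)))*116 = (13*(0 + 4*(-2 + 6*1)))*116 = (13*(0 + 4*(-2 + 6)))*116 = (13*(0 + 4*4))*116 = (13*(0 + 16))*116 = (13*16)*116 = 208*116 = 24128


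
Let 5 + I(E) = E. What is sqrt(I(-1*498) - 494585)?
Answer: 4*I*sqrt(30943) ≈ 703.63*I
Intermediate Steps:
I(E) = -5 + E
sqrt(I(-1*498) - 494585) = sqrt((-5 - 1*498) - 494585) = sqrt((-5 - 498) - 494585) = sqrt(-503 - 494585) = sqrt(-495088) = 4*I*sqrt(30943)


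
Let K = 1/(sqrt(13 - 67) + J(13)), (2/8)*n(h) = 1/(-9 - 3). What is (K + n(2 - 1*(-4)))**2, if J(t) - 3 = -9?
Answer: (12 + I*sqrt(6))**2/900 ≈ 0.15333 + 0.06532*I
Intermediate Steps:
J(t) = -6 (J(t) = 3 - 9 = -6)
n(h) = -1/3 (n(h) = 4/(-9 - 3) = 4/(-12) = 4*(-1/12) = -1/3)
K = 1/(-6 + 3*I*sqrt(6)) (K = 1/(sqrt(13 - 67) - 6) = 1/(sqrt(-54) - 6) = 1/(3*I*sqrt(6) - 6) = 1/(-6 + 3*I*sqrt(6)) ≈ -0.066667 - 0.08165*I)
(K + n(2 - 1*(-4)))**2 = ((-1/15 - I*sqrt(6)/30) - 1/3)**2 = (-2/5 - I*sqrt(6)/30)**2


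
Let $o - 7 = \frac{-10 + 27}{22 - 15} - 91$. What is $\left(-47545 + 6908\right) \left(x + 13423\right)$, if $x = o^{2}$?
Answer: $- \frac{39977380216}{49} \approx -8.1586 \cdot 10^{8}$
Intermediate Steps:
$o = - \frac{571}{7}$ ($o = 7 - \left(91 - \frac{-10 + 27}{22 - 15}\right) = 7 - \left(91 - \frac{17}{7}\right) = 7 + \left(17 \cdot \frac{1}{7} - 91\right) = 7 + \left(\frac{17}{7} - 91\right) = 7 - \frac{620}{7} = - \frac{571}{7} \approx -81.571$)
$x = \frac{326041}{49}$ ($x = \left(- \frac{571}{7}\right)^{2} = \frac{326041}{49} \approx 6653.9$)
$\left(-47545 + 6908\right) \left(x + 13423\right) = \left(-47545 + 6908\right) \left(\frac{326041}{49} + 13423\right) = \left(-40637\right) \frac{983768}{49} = - \frac{39977380216}{49}$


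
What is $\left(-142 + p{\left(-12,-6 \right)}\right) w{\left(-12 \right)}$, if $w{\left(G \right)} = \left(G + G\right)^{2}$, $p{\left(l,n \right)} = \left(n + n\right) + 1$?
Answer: $-88128$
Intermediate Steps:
$p{\left(l,n \right)} = 1 + 2 n$ ($p{\left(l,n \right)} = 2 n + 1 = 1 + 2 n$)
$w{\left(G \right)} = 4 G^{2}$ ($w{\left(G \right)} = \left(2 G\right)^{2} = 4 G^{2}$)
$\left(-142 + p{\left(-12,-6 \right)}\right) w{\left(-12 \right)} = \left(-142 + \left(1 + 2 \left(-6\right)\right)\right) 4 \left(-12\right)^{2} = \left(-142 + \left(1 - 12\right)\right) 4 \cdot 144 = \left(-142 - 11\right) 576 = \left(-153\right) 576 = -88128$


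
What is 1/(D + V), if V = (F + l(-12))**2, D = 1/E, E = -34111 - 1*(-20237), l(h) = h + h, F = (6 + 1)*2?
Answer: 13874/1387399 ≈ 0.010000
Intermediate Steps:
F = 14 (F = 7*2 = 14)
l(h) = 2*h
E = -13874 (E = -34111 + 20237 = -13874)
D = -1/13874 (D = 1/(-13874) = -1/13874 ≈ -7.2077e-5)
V = 100 (V = (14 + 2*(-12))**2 = (14 - 24)**2 = (-10)**2 = 100)
1/(D + V) = 1/(-1/13874 + 100) = 1/(1387399/13874) = 13874/1387399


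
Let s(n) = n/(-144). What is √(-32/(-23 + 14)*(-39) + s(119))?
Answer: I*√20087/12 ≈ 11.811*I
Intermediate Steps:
s(n) = -n/144 (s(n) = n*(-1/144) = -n/144)
√(-32/(-23 + 14)*(-39) + s(119)) = √(-32/(-23 + 14)*(-39) - 1/144*119) = √(-32/(-9)*(-39) - 119/144) = √(-32*(-⅑)*(-39) - 119/144) = √((32/9)*(-39) - 119/144) = √(-416/3 - 119/144) = √(-20087/144) = I*√20087/12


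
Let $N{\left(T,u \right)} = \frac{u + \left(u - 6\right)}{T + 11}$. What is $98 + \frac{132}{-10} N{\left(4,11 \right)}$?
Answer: $\frac{2098}{25} \approx 83.92$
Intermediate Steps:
$N{\left(T,u \right)} = \frac{-6 + 2 u}{11 + T}$ ($N{\left(T,u \right)} = \frac{u + \left(u - 6\right)}{11 + T} = \frac{u + \left(-6 + u\right)}{11 + T} = \frac{-6 + 2 u}{11 + T}$)
$98 + \frac{132}{-10} N{\left(4,11 \right)} = 98 + \frac{132}{-10} \frac{2 \left(-3 + 11\right)}{11 + 4} = 98 + 132 \left(- \frac{1}{10}\right) 2 \cdot \frac{1}{15} \cdot 8 = 98 - \frac{66 \cdot 2 \cdot \frac{1}{15} \cdot 8}{5} = 98 - \frac{352}{25} = \frac{2098}{25}$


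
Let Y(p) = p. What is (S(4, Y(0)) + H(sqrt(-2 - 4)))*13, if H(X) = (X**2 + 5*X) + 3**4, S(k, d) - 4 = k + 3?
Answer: 1118 + 65*I*sqrt(6) ≈ 1118.0 + 159.22*I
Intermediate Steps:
S(k, d) = 7 + k (S(k, d) = 4 + (k + 3) = 4 + (3 + k) = 7 + k)
H(X) = 81 + X**2 + 5*X (H(X) = (X**2 + 5*X) + 81 = 81 + X**2 + 5*X)
(S(4, Y(0)) + H(sqrt(-2 - 4)))*13 = ((7 + 4) + (81 + (sqrt(-2 - 4))**2 + 5*sqrt(-2 - 4)))*13 = (11 + (81 + (sqrt(-6))**2 + 5*sqrt(-6)))*13 = (11 + (81 + (I*sqrt(6))**2 + 5*(I*sqrt(6))))*13 = (11 + (81 - 6 + 5*I*sqrt(6)))*13 = (11 + (75 + 5*I*sqrt(6)))*13 = (86 + 5*I*sqrt(6))*13 = 1118 + 65*I*sqrt(6)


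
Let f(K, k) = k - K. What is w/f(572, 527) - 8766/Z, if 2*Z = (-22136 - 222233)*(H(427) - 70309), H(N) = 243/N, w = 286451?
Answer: -105075566368038484/16506838816425 ≈ -6365.6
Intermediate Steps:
Z = 3668186403650/427 (Z = ((-22136 - 222233)*(243/427 - 70309))/2 = (-244369*(243*(1/427) - 70309))/2 = (-244369*(243/427 - 70309))/2 = (-244369*(-30021700/427))/2 = (½)*(7336372807300/427) = 3668186403650/427 ≈ 8.5906e+9)
w/f(572, 527) - 8766/Z = 286451/(527 - 1*572) - 8766/3668186403650/427 = 286451/(527 - 572) - 8766*427/3668186403650 = 286451/(-45) - 1871541/1834093201825 = 286451*(-1/45) - 1871541/1834093201825 = -286451/45 - 1871541/1834093201825 = -105075566368038484/16506838816425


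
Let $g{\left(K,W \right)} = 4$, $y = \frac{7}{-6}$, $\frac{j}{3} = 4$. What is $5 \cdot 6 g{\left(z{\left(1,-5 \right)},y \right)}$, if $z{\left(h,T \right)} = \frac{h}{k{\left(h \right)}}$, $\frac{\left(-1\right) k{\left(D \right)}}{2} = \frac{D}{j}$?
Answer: $120$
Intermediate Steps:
$j = 12$ ($j = 3 \cdot 4 = 12$)
$y = - \frac{7}{6}$ ($y = 7 \left(- \frac{1}{6}\right) = - \frac{7}{6} \approx -1.1667$)
$k{\left(D \right)} = - \frac{D}{6}$ ($k{\left(D \right)} = - 2 \frac{D}{12} = - \frac{D}{6}$)
$z{\left(h,T \right)} = -6$ ($z{\left(h,T \right)} = \frac{h}{\left(- \frac{1}{6}\right) h} = h \left(- \frac{6}{h}\right) = -6$)
$5 \cdot 6 g{\left(z{\left(1,-5 \right)},y \right)} = 5 \cdot 6 \cdot 4 = 30 \cdot 4 = 120$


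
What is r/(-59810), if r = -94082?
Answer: 47041/29905 ≈ 1.5730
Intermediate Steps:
r/(-59810) = -94082/(-59810) = -94082*(-1/59810) = 47041/29905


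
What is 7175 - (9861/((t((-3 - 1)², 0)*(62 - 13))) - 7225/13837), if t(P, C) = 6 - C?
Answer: 9684712381/1356026 ≈ 7142.0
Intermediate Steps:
7175 - (9861/((t((-3 - 1)², 0)*(62 - 13))) - 7225/13837) = 7175 - (9861/(((6 - 1*0)*(62 - 13))) - 7225/13837) = 7175 - (9861/(((6 + 0)*49)) - 7225*1/13837) = 7175 - (9861/((6*49)) - 7225/13837) = 7175 - (9861/294 - 7225/13837) = 7175 - (9861*(1/294) - 7225/13837) = 7175 - (3287/98 - 7225/13837) = 7175 - 1*44774169/1356026 = 7175 - 44774169/1356026 = 9684712381/1356026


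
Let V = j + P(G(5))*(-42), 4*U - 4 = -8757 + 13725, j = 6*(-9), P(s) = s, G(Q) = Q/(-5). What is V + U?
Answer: 1231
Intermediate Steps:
G(Q) = -Q/5 (G(Q) = Q*(-⅕) = -Q/5)
j = -54
U = 1243 (U = 1 + (-8757 + 13725)/4 = 1 + (¼)*4968 = 1 + 1242 = 1243)
V = -12 (V = -54 - ⅕*5*(-42) = -54 - 1*(-42) = -54 + 42 = -12)
V + U = -12 + 1243 = 1231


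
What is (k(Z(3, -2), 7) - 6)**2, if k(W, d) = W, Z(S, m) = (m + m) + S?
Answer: 49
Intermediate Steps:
Z(S, m) = S + 2*m (Z(S, m) = 2*m + S = S + 2*m)
(k(Z(3, -2), 7) - 6)**2 = ((3 + 2*(-2)) - 6)**2 = ((3 - 4) - 6)**2 = (-1 - 6)**2 = (-7)**2 = 49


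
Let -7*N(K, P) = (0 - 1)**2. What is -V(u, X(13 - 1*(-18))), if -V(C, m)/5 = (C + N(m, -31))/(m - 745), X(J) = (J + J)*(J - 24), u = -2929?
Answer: 102520/2177 ≈ 47.092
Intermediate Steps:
X(J) = 2*J*(-24 + J) (X(J) = (2*J)*(-24 + J) = 2*J*(-24 + J))
N(K, P) = -1/7 (N(K, P) = -(0 - 1)**2/7 = -1/7*(-1)**2 = -1/7*1 = -1/7)
V(C, m) = -5*(-1/7 + C)/(-745 + m) (V(C, m) = -5*(C - 1/7)/(m - 745) = -5*(-1/7 + C)/(-745 + m))
-V(u, X(13 - 1*(-18))) = -5*(1 - 7*(-2929))/(7*(-745 + 2*(13 - 1*(-18))*(-24 + (13 - 1*(-18))))) = -5*(1 + 20503)/(7*(-745 + 2*(13 + 18)*(-24 + (13 + 18)))) = -5*20504/(7*(-745 + 2*31*(-24 + 31))) = -5*20504/(7*(-745 + 2*31*7)) = -5*20504/(7*(-745 + 434)) = -5*20504/(7*(-311)) = -5*(-1)*20504/(7*311) = -1*(-102520/2177) = 102520/2177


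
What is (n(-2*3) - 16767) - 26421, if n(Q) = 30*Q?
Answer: -43368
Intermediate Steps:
(n(-2*3) - 16767) - 26421 = (30*(-2*3) - 16767) - 26421 = (30*(-6) - 16767) - 26421 = (-180 - 16767) - 26421 = -16947 - 26421 = -43368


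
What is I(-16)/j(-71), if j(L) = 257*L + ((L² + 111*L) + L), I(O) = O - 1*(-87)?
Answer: -1/298 ≈ -0.0033557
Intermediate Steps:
I(O) = 87 + O (I(O) = O + 87 = 87 + O)
j(L) = L² + 369*L (j(L) = 257*L + (L² + 112*L) = L² + 369*L)
I(-16)/j(-71) = (87 - 16)/((-71*(369 - 71))) = 71/((-71*298)) = 71/(-21158) = 71*(-1/21158) = -1/298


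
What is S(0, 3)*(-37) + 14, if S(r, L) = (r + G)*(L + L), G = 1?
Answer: -208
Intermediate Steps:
S(r, L) = 2*L*(1 + r) (S(r, L) = (r + 1)*(L + L) = (1 + r)*(2*L) = 2*L*(1 + r))
S(0, 3)*(-37) + 14 = (2*3*(1 + 0))*(-37) + 14 = (2*3*1)*(-37) + 14 = 6*(-37) + 14 = -222 + 14 = -208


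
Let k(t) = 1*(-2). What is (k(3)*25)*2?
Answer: -100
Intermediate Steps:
k(t) = -2
(k(3)*25)*2 = -2*25*2 = -50*2 = -100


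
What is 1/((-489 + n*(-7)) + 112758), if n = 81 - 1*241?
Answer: 1/113389 ≈ 8.8192e-6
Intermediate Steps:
n = -160 (n = 81 - 241 = -160)
1/((-489 + n*(-7)) + 112758) = 1/((-489 - 160*(-7)) + 112758) = 1/((-489 + 1120) + 112758) = 1/(631 + 112758) = 1/113389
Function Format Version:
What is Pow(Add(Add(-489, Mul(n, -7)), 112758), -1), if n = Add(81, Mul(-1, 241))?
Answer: Rational(1, 113389) ≈ 8.8192e-6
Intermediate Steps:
n = -160 (n = Add(81, -241) = -160)
Pow(Add(Add(-489, Mul(n, -7)), 112758), -1) = Pow(Add(Add(-489, Mul(-160, -7)), 112758), -1) = Pow(Add(Add(-489, 1120), 112758), -1) = Pow(Add(631, 112758), -1) = Pow(113389, -1) = Rational(1, 113389)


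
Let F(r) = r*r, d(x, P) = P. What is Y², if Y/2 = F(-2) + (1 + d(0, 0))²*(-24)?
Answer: 1600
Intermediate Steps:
F(r) = r²
Y = -40 (Y = 2*((-2)² + (1 + 0)²*(-24)) = 2*(4 + 1²*(-24)) = 2*(4 + 1*(-24)) = 2*(4 - 24) = 2*(-20) = -40)
Y² = (-40)² = 1600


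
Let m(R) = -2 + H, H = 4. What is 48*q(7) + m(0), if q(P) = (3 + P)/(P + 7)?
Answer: 254/7 ≈ 36.286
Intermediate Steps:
q(P) = (3 + P)/(7 + P)
m(R) = 2 (m(R) = -2 + 4 = 2)
48*q(7) + m(0) = 48*((3 + 7)/(7 + 7)) + 2 = 48*(10/14) + 2 = 48*((1/14)*10) + 2 = 48*(5/7) + 2 = 240/7 + 2 = 254/7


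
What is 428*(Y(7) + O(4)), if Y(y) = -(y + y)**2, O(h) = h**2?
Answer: -77040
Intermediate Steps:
Y(y) = -4*y**2 (Y(y) = -(2*y)**2 = -4*y**2)
428*(Y(7) + O(4)) = 428*(-4*7**2 + 4**2) = 428*(-4*49 + 16) = 428*(-196 + 16) = 428*(-180) = -77040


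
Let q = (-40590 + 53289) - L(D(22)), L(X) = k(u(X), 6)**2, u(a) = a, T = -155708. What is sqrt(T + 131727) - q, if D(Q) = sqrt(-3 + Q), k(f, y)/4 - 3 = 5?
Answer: -11675 + I*sqrt(23981) ≈ -11675.0 + 154.86*I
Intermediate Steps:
k(f, y) = 32 (k(f, y) = 12 + 4*5 = 12 + 20 = 32)
L(X) = 1024 (L(X) = 32**2 = 1024)
q = 11675 (q = (-40590 + 53289) - 1*1024 = 12699 - 1024 = 11675)
sqrt(T + 131727) - q = sqrt(-155708 + 131727) - 1*11675 = sqrt(-23981) - 11675 = I*sqrt(23981) - 11675 = -11675 + I*sqrt(23981)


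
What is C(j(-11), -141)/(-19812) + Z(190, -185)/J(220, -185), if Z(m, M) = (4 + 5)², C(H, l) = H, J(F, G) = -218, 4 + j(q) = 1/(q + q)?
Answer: -17642791/47509176 ≈ -0.37136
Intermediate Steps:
j(q) = -4 + 1/(2*q) (j(q) = -4 + 1/(q + q) = -4 + 1/(2*q))
Z(m, M) = 81 (Z(m, M) = 9² = 81)
C(j(-11), -141)/(-19812) + Z(190, -185)/J(220, -185) = (-4 + (½)/(-11))/(-19812) + 81/(-218) = (-4 + (½)*(-1/11))*(-1/19812) + 81*(-1/218) = (-4 - 1/22)*(-1/19812) - 81/218 = -89/22*(-1/19812) - 81/218 = 89/435864 - 81/218 = -17642791/47509176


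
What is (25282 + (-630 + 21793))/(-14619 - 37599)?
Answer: -46445/52218 ≈ -0.88944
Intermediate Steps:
(25282 + (-630 + 21793))/(-14619 - 37599) = (25282 + 21163)/(-52218) = 46445*(-1/52218) = -46445/52218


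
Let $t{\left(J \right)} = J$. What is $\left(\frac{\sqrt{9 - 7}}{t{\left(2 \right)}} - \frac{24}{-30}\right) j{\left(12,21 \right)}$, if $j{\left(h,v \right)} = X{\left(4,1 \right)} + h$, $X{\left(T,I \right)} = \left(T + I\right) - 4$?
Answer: $\frac{52}{5} + \frac{13 \sqrt{2}}{2} \approx 19.592$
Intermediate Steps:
$X{\left(T,I \right)} = -4 + I + T$ ($X{\left(T,I \right)} = \left(I + T\right) - 4 = -4 + I + T$)
$j{\left(h,v \right)} = 1 + h$ ($j{\left(h,v \right)} = \left(-4 + 1 + 4\right) + h = 1 + h$)
$\left(\frac{\sqrt{9 - 7}}{t{\left(2 \right)}} - \frac{24}{-30}\right) j{\left(12,21 \right)} = \left(\frac{\sqrt{9 - 7}}{2} - \frac{24}{-30}\right) \left(1 + 12\right) = \left(\sqrt{2} \cdot \frac{1}{2} - - \frac{4}{5}\right) 13 = \left(\frac{\sqrt{2}}{2} + \frac{4}{5}\right) 13 = \left(\frac{4}{5} + \frac{\sqrt{2}}{2}\right) 13 = \frac{52}{5} + \frac{13 \sqrt{2}}{2}$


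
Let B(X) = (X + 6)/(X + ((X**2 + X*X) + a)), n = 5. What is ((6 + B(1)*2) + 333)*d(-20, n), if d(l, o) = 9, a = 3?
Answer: 3072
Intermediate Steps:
B(X) = (6 + X)/(3 + X + 2*X**2) (B(X) = (X + 6)/(X + ((X**2 + X*X) + 3)) = (6 + X)/(X + ((X**2 + X**2) + 3)) = (6 + X)/(X + (2*X**2 + 3)) = (6 + X)/(X + (3 + 2*X**2)) = (6 + X)/(3 + X + 2*X**2))
((6 + B(1)*2) + 333)*d(-20, n) = ((6 + ((6 + 1)/(3 + 1 + 2*1**2))*2) + 333)*9 = ((6 + (7/(3 + 1 + 2*1))*2) + 333)*9 = ((6 + (7/(3 + 1 + 2))*2) + 333)*9 = ((6 + (7/6)*2) + 333)*9 = ((6 + 7/3) + 333)*9 = (25/3 + 333)*9 = (1024/3)*9 = 3072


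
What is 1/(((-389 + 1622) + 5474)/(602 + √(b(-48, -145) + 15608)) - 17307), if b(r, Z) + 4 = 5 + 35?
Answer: -5997337706/103726089676093 + 13414*√3911/103726089676093 ≈ -5.7811e-5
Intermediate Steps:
b(r, Z) = 36 (b(r, Z) = -4 + (5 + 35) = -4 + 40 = 36)
1/(((-389 + 1622) + 5474)/(602 + √(b(-48, -145) + 15608)) - 17307) = 1/(((-389 + 1622) + 5474)/(602 + √(36 + 15608)) - 17307) = 1/((1233 + 5474)/(602 + √15644) - 17307) = 1/(6707/(602 + 2*√3911) - 17307) = 1/(-17307 + 6707/(602 + 2*√3911))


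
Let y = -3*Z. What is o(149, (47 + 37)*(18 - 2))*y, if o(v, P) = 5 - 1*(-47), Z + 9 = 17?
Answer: -1248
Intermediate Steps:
Z = 8 (Z = -9 + 17 = 8)
o(v, P) = 52 (o(v, P) = 5 + 47 = 52)
y = -24 ≈ -24.000
o(149, (47 + 37)*(18 - 2))*y = 52*(-24) = -1248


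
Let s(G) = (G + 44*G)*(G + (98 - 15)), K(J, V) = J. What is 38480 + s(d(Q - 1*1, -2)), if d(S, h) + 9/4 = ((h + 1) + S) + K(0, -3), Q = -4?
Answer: 171665/16 ≈ 10729.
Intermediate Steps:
d(S, h) = -5/4 + S + h (d(S, h) = -9/4 + (((h + 1) + S) + 0) = -9/4 + (((1 + h) + S) + 0) = -9/4 + ((1 + S + h) + 0) = -9/4 + (1 + S + h) = -5/4 + S + h)
s(G) = 45*G*(83 + G) (s(G) = (45*G)*(G + 83) = (45*G)*(83 + G) = 45*G*(83 + G))
38480 + s(d(Q - 1*1, -2)) = 38480 + 45*(-5/4 + (-4 - 1*1) - 2)*(83 + (-5/4 + (-4 - 1*1) - 2)) = 38480 + 45*(-5/4 + (-4 - 1) - 2)*(83 + (-5/4 + (-4 - 1) - 2)) = 38480 + 45*(-5/4 - 5 - 2)*(83 + (-5/4 - 5 - 2)) = 38480 + 45*(-33/4)*(83 - 33/4) = 38480 + 45*(-33/4)*(299/4) = 38480 - 444015/16 = 171665/16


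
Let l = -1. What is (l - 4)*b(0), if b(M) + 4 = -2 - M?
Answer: 30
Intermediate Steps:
b(M) = -6 - M (b(M) = -4 + (-2 - M) = -6 - M)
(l - 4)*b(0) = (-1 - 4)*(-6 - 1*0) = -5*(-6 + 0) = -5*(-6) = 30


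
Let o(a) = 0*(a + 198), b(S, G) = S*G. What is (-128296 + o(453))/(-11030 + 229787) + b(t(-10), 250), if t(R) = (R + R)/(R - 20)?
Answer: 5190172/31251 ≈ 166.08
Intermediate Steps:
t(R) = 2*R/(-20 + R) (t(R) = (2*R)/(-20 + R) = 2*R/(-20 + R))
b(S, G) = G*S
o(a) = 0 (o(a) = 0*(198 + a) = 0)
(-128296 + o(453))/(-11030 + 229787) + b(t(-10), 250) = (-128296 + 0)/(-11030 + 229787) + 250*(2*(-10)/(-20 - 10)) = -128296/218757 + 250*(2*(-10)/(-30)) = -128296*1/218757 + 250*(2*(-10)*(-1/30)) = -18328/31251 + 250*(⅔) = -18328/31251 + 500/3 = 5190172/31251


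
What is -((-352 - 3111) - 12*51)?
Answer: 4075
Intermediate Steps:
-((-352 - 3111) - 12*51) = -(-3463 - 612) = -1*(-4075) = 4075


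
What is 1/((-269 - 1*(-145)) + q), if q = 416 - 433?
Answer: -1/141 ≈ -0.0070922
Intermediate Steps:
q = -17
1/((-269 - 1*(-145)) + q) = 1/((-269 - 1*(-145)) - 17) = 1/((-269 + 145) - 17) = 1/(-124 - 17) = 1/(-141) = -1/141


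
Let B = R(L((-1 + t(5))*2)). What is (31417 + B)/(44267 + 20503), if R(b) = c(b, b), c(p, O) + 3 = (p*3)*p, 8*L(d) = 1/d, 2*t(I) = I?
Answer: 6031489/12435840 ≈ 0.48501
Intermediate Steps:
t(I) = I/2
L(d) = 1/(8*d)
c(p, O) = -3 + 3*p² (c(p, O) = -3 + (p*3)*p = -3 + (3*p)*p = -3 + 3*p²)
R(b) = -3 + 3*b²
B = -575/192 (B = -3 + 3*(1/(8*(((-1 + (½)*5)*2))))² = -3 + 3*(1/(8*(((-1 + 5/2)*2))))² = -3 + 3*(1/(8*(((3/2)*2))))² = -3 + 3*((⅛)/3)² = -3 + 3*((⅛)*(⅓))² = -3 + 3*(1/24)² = -3 + 3*(1/576) = -3 + 1/192 = -575/192 ≈ -2.9948)
(31417 + B)/(44267 + 20503) = (31417 - 575/192)/(44267 + 20503) = (6031489/192)/64770 = (6031489/192)*(1/64770) = 6031489/12435840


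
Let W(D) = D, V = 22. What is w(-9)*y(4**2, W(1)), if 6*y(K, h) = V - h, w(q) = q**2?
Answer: 567/2 ≈ 283.50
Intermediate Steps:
y(K, h) = 11/3 - h/6 (y(K, h) = (22 - h)/6 = 11/3 - h/6)
w(-9)*y(4**2, W(1)) = (-9)**2*(11/3 - 1/6*1) = 81*(11/3 - 1/6) = 81*(7/2) = 567/2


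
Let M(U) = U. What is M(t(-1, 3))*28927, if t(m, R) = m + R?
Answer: 57854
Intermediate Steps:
t(m, R) = R + m
M(t(-1, 3))*28927 = (3 - 1)*28927 = 2*28927 = 57854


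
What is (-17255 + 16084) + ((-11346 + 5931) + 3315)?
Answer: -3271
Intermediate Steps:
(-17255 + 16084) + ((-11346 + 5931) + 3315) = -1171 + (-5415 + 3315) = -1171 - 2100 = -3271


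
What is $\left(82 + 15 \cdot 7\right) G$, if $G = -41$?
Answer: $-7667$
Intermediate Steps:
$\left(82 + 15 \cdot 7\right) G = \left(82 + 15 \cdot 7\right) \left(-41\right) = \left(82 + 105\right) \left(-41\right) = 187 \left(-41\right) = -7667$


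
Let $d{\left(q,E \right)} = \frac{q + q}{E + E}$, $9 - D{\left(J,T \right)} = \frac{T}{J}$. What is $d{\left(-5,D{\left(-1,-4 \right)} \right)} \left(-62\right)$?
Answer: $62$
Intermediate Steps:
$D{\left(J,T \right)} = 9 - \frac{T}{J}$
$d{\left(q,E \right)} = \frac{q}{E}$ ($d{\left(q,E \right)} = \frac{2 q}{2 E} = 2 q \frac{1}{2 E} = \frac{q}{E}$)
$d{\left(-5,D{\left(-1,-4 \right)} \right)} \left(-62\right) = - \frac{5}{9 - - \frac{4}{-1}} \left(-62\right) = - \frac{5}{9 - \left(-4\right) \left(-1\right)} \left(-62\right) = - \frac{5}{9 - 4} \left(-62\right) = - \frac{5}{5} \left(-62\right) = \left(-5\right) \frac{1}{5} \left(-62\right) = \left(-1\right) \left(-62\right) = 62$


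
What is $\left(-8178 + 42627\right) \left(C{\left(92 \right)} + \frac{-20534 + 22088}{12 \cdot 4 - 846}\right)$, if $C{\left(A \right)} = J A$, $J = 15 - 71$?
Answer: $- \frac{3373418325}{19} \approx -1.7755 \cdot 10^{8}$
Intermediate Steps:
$J = -56$
$C{\left(A \right)} = - 56 A$
$\left(-8178 + 42627\right) \left(C{\left(92 \right)} + \frac{-20534 + 22088}{12 \cdot 4 - 846}\right) = \left(-8178 + 42627\right) \left(\left(-56\right) 92 + \frac{-20534 + 22088}{12 \cdot 4 - 846}\right) = 34449 \left(-5152 + \frac{1554}{48 - 846}\right) = 34449 \left(-5152 + \frac{1554}{-798}\right) = 34449 \left(-5152 + 1554 \left(- \frac{1}{798}\right)\right) = 34449 \left(-5152 - \frac{37}{19}\right) = 34449 \left(- \frac{97925}{19}\right) = - \frac{3373418325}{19}$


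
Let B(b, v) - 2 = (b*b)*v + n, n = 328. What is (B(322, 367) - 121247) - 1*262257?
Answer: 37668854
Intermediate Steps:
B(b, v) = 330 + v*b² (B(b, v) = 2 + ((b*b)*v + 328) = 2 + (b²*v + 328) = 2 + (v*b² + 328) = 2 + (328 + v*b²) = 330 + v*b²)
(B(322, 367) - 121247) - 1*262257 = ((330 + 367*322²) - 121247) - 1*262257 = ((330 + 367*103684) - 121247) - 262257 = ((330 + 38052028) - 121247) - 262257 = (38052358 - 121247) - 262257 = 37931111 - 262257 = 37668854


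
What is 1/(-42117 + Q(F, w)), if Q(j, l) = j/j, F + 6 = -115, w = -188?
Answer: -1/42116 ≈ -2.3744e-5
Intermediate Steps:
F = -121 (F = -6 - 115 = -121)
Q(j, l) = 1
1/(-42117 + Q(F, w)) = 1/(-42117 + 1) = 1/(-42116) = -1/42116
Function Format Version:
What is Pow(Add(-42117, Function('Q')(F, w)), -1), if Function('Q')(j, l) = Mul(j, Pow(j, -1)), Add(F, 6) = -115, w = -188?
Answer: Rational(-1, 42116) ≈ -2.3744e-5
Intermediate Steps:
F = -121 (F = Add(-6, -115) = -121)
Function('Q')(j, l) = 1
Pow(Add(-42117, Function('Q')(F, w)), -1) = Pow(Add(-42117, 1), -1) = Pow(-42116, -1) = Rational(-1, 42116)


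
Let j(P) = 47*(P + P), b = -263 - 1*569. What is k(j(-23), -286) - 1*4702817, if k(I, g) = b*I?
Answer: -2904033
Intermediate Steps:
b = -832 (b = -263 - 569 = -832)
j(P) = 94*P (j(P) = 47*(2*P) = 94*P)
k(I, g) = -832*I
k(j(-23), -286) - 1*4702817 = -78208*(-23) - 1*4702817 = -832*(-2162) - 4702817 = 1798784 - 4702817 = -2904033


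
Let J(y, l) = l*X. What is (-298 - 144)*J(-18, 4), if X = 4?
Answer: -7072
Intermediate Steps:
J(y, l) = 4*l (J(y, l) = l*4 = 4*l)
(-298 - 144)*J(-18, 4) = (-298 - 144)*(4*4) = -442*16 = -7072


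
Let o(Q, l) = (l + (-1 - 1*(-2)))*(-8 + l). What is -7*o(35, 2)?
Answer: 126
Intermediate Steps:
o(Q, l) = (1 + l)*(-8 + l) (o(Q, l) = (l + (-1 + 2))*(-8 + l) = (l + 1)*(-8 + l) = (1 + l)*(-8 + l))
-7*o(35, 2) = -7*(-8 + 2² - 7*2) = -7*(-8 + 4 - 14) = -7*(-18) = 126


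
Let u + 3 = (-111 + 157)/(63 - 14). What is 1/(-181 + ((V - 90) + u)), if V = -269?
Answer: -49/26561 ≈ -0.0018448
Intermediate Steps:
u = -101/49 (u = -3 + (-111 + 157)/(63 - 14) = -3 + 46/49 = -101/49 ≈ -2.0612)
1/(-181 + ((V - 90) + u)) = 1/(-181 + ((-269 - 90) - 101/49)) = 1/(-181 + (-359 - 101/49)) = 1/(-181 - 17692/49) = 1/(-26561/49) = -49/26561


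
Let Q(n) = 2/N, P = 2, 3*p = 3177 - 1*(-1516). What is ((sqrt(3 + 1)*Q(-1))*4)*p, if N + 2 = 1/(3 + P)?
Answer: -375440/27 ≈ -13905.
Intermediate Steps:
p = 4693/3 (p = (3177 - 1*(-1516))/3 = (3177 + 1516)/3 = (1/3)*4693 = 4693/3 ≈ 1564.3)
N = -9/5 (N = -2 + 1/(3 + 2) = -2 + 1/5 = -9/5 ≈ -1.8000)
Q(n) = -10/9 (Q(n) = 2/(-9/5) = 2*(-5/9) = -10/9)
((sqrt(3 + 1)*Q(-1))*4)*p = ((sqrt(3 + 1)*(-10/9))*4)*(4693/3) = ((sqrt(4)*(-10/9))*4)*(4693/3) = ((2*(-10/9))*4)*(4693/3) = -20/9*4*(4693/3) = -80/9*4693/3 = -375440/27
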